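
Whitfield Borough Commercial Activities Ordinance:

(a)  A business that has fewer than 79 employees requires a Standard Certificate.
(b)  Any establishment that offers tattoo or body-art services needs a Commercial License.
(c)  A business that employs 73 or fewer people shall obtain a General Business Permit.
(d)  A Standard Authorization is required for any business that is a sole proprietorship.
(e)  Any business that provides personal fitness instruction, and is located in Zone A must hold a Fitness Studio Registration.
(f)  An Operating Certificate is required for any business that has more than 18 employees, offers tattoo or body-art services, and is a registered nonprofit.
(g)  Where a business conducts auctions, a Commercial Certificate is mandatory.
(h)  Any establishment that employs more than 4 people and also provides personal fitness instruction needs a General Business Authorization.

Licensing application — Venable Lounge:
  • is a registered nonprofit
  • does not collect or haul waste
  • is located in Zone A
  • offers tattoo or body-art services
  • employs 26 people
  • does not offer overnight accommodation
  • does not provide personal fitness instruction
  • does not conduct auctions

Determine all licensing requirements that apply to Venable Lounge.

Commercial License, General Business Permit, Operating Certificate, Standard Certificate

(a) employees 26 < 79 → Standard Certificate required.
(b) offers tattoo or body-art services → Commercial License required.
(c) employees 26 ≤ 73 → General Business Permit required.
(d) is a registered nonprofit (not: is a sole proprietorship) → Standard Authorization not required.
(e) does not provide personal fitness instruction; is located in Zone A → Fitness Studio Registration not required.
(f) employees 26 > 18; offers tattoo or body-art services; is a registered nonprofit → Operating Certificate required.
(g) does not conduct auctions → Commercial Certificate not required.
(h) employees 26 > 4; does not provide personal fitness instruction → General Business Authorization not required.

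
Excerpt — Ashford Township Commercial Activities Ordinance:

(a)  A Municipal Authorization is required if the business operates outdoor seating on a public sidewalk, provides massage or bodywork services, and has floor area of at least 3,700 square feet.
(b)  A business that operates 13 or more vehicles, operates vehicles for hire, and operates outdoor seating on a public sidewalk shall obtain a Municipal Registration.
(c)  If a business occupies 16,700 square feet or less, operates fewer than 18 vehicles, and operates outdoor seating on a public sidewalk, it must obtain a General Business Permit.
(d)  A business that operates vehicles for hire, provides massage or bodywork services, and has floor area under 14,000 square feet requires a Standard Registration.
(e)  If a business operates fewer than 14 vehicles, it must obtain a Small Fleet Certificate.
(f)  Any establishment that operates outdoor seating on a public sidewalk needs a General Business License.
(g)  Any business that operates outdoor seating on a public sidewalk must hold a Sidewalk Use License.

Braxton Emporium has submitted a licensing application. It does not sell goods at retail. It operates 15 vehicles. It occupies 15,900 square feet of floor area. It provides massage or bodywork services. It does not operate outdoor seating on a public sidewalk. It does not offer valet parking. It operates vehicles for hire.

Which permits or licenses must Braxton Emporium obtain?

None

(a) does not operate outdoor seating on a public sidewalk; provides massage or bodywork services; floor area 15,900 square feet ≥ 3,700 square feet → Municipal Authorization not required.
(b) vehicles 15 ≥ 13; operates vehicles for hire; does not operate outdoor seating on a public sidewalk → Municipal Registration not required.
(c) floor area 15,900 square feet ≤ 16,700 square feet; vehicles 15 < 18; does not operate outdoor seating on a public sidewalk → General Business Permit not required.
(d) operates vehicles for hire; provides massage or bodywork services; floor area 15,900 square feet ≥ 14,000 square feet → Standard Registration not required.
(e) vehicles 15 ≥ 14 → Small Fleet Certificate not required.
(f) does not operate outdoor seating on a public sidewalk → General Business License not required.
(g) does not operate outdoor seating on a public sidewalk → Sidewalk Use License not required.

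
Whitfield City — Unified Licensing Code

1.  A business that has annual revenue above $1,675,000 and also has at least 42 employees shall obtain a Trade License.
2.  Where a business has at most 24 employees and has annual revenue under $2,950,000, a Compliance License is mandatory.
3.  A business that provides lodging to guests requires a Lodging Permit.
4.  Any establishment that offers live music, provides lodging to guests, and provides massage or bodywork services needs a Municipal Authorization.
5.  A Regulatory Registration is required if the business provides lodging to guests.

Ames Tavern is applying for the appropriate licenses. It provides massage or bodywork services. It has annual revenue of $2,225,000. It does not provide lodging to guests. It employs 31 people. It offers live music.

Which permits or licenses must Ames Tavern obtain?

1. revenue $2,225,000 > $1,675,000; employees 31 < 42 → Trade License not required.
2. employees 31 > 24; revenue $2,225,000 < $2,950,000 → Compliance License not required.
3. does not provide lodging to guests → Lodging Permit not required.
4. offers live music; does not provide lodging to guests; provides massage or bodywork services → Municipal Authorization not required.
5. does not provide lodging to guests → Regulatory Registration not required.

None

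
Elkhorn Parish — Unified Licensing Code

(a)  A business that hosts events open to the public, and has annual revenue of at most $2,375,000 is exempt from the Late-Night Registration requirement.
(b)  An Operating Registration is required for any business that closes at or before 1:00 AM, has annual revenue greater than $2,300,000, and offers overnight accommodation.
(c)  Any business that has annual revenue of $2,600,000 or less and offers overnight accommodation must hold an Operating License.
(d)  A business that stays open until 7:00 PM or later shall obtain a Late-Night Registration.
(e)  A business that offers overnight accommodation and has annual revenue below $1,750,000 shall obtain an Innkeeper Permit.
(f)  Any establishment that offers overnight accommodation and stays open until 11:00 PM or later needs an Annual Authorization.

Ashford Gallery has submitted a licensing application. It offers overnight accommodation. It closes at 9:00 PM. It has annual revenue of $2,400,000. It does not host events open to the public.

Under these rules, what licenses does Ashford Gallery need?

(a) does not host events open to the public; revenue $2,400,000 > $2,375,000 → Late-Night Registration exemption does not apply.
(b) closes 9:00 PM, at/before 1:00 AM; revenue $2,400,000 > $2,300,000; offers overnight accommodation → Operating Registration required.
(c) revenue $2,400,000 ≤ $2,600,000; offers overnight accommodation → Operating License required.
(d) closes 9:00 PM, after 7:00 PM → Late-Night Registration required.
(e) offers overnight accommodation; revenue $2,400,000 ≥ $1,750,000 → Innkeeper Permit not required.
(f) offers overnight accommodation; closes 9:00 PM, at/before 11:00 PM → Annual Authorization not required.

Late-Night Registration, Operating License, Operating Registration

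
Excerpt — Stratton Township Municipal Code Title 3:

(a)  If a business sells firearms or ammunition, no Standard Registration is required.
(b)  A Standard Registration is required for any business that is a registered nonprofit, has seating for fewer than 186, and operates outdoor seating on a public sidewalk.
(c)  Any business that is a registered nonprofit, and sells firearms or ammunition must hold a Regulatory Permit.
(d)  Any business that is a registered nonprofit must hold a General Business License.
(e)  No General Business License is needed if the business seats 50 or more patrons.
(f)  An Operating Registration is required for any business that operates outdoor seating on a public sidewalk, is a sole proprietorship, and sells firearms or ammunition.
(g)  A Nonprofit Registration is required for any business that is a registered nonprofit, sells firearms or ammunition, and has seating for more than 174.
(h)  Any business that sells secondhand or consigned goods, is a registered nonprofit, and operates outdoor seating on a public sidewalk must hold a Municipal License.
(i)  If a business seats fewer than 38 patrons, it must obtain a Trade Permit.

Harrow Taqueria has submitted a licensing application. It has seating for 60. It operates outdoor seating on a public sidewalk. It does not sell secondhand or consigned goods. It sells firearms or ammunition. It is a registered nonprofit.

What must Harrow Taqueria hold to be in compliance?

(a) sells firearms or ammunition → exempt from Standard Registration.
(b) is a registered nonprofit; seating 60 < 186; operates outdoor seating on a public sidewalk → Standard Registration required.
(c) is a registered nonprofit; sells firearms or ammunition → Regulatory Permit required.
(d) is a registered nonprofit → General Business License required.
(e) seating 60 ≥ 50 → exempt from General Business License.
(f) operates outdoor seating on a public sidewalk; is a registered nonprofit (not: is a sole proprietorship); sells firearms or ammunition → Operating Registration not required.
(g) is a registered nonprofit; sells firearms or ammunition; seating 60 ≤ 174 → Nonprofit Registration not required.
(h) does not sell secondhand or consigned goods; is a registered nonprofit; operates outdoor seating on a public sidewalk → Municipal License not required.
(i) seating 60 ≥ 38 → Trade Permit not required.

Regulatory Permit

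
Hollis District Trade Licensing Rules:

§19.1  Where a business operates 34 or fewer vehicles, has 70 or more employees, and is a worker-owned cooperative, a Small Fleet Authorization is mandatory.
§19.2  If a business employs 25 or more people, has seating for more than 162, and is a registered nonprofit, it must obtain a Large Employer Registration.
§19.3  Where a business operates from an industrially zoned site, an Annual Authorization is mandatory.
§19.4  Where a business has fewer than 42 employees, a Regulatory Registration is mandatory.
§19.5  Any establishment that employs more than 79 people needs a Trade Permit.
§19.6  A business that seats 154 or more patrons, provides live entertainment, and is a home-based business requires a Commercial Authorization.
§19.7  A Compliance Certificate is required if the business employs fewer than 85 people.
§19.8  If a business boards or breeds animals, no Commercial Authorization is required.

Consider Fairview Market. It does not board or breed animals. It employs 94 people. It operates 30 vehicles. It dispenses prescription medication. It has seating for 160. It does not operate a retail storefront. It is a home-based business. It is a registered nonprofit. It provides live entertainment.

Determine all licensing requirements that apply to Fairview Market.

Commercial Authorization, Trade Permit

§19.1 vehicles 30 ≤ 34; employees 94 ≥ 70; is a registered nonprofit (not: is a worker-owned cooperative) → Small Fleet Authorization not required.
§19.2 employees 94 ≥ 25; seating 160 ≤ 162; is a registered nonprofit → Large Employer Registration not required.
§19.3 is a home-based business (not: operates from an industrially zoned site) → Annual Authorization not required.
§19.4 employees 94 ≥ 42 → Regulatory Registration not required.
§19.5 employees 94 > 79 → Trade Permit required.
§19.6 seating 160 ≥ 154; provides live entertainment; is a home-based business → Commercial Authorization required.
§19.7 employees 94 ≥ 85 → Compliance Certificate not required.
§19.8 does not board or breed animals → Commercial Authorization exemption does not apply.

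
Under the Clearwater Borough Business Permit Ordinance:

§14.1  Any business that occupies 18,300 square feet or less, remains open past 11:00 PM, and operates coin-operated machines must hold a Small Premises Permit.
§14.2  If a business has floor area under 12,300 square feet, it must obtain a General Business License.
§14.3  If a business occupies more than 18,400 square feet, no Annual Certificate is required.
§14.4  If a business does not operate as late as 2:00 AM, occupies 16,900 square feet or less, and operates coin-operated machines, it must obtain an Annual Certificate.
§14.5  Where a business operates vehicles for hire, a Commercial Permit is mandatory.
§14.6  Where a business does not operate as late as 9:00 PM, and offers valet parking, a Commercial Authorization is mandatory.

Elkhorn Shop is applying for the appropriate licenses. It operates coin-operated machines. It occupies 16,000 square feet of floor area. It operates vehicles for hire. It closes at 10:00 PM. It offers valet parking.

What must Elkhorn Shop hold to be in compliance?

§14.1 floor area 16,000 square feet ≤ 18,300 square feet; closes 10:00 PM, at/before 11:00 PM; operates coin-operated machines → Small Premises Permit not required.
§14.2 floor area 16,000 square feet ≥ 12,300 square feet → General Business License not required.
§14.3 floor area 16,000 square feet ≤ 18,400 square feet → Annual Certificate exemption does not apply.
§14.4 closes 10:00 PM, at/before 2:00 AM; floor area 16,000 square feet ≤ 16,900 square feet; operates coin-operated machines → Annual Certificate required.
§14.5 operates vehicles for hire → Commercial Permit required.
§14.6 closes 10:00 PM, after 9:00 PM; offers valet parking → Commercial Authorization not required.

Annual Certificate, Commercial Permit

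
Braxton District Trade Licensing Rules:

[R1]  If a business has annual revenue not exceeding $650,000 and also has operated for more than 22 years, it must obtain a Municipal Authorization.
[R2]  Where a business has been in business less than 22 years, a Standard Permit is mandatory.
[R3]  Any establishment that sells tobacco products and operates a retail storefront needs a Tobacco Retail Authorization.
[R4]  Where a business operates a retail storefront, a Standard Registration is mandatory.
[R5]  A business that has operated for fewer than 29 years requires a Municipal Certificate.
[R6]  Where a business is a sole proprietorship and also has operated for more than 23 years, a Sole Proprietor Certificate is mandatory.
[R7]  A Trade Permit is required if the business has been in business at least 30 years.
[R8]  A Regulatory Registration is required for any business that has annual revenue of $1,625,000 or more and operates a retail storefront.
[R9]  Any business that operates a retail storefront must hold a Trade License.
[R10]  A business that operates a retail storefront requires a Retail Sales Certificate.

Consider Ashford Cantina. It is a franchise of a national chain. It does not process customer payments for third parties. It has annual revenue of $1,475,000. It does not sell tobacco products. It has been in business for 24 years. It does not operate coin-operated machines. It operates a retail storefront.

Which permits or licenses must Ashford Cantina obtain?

Municipal Certificate, Retail Sales Certificate, Standard Registration, Trade License

[R1] revenue $1,475,000 > $650,000; years in business 24 > 22 → Municipal Authorization not required.
[R2] years in business 24 ≥ 22 → Standard Permit not required.
[R3] does not sell tobacco products; operates a retail storefront → Tobacco Retail Authorization not required.
[R4] operates a retail storefront → Standard Registration required.
[R5] years in business 24 < 29 → Municipal Certificate required.
[R6] is a franchise of a national chain (not: is a sole proprietorship); years in business 24 > 23 → Sole Proprietor Certificate not required.
[R7] years in business 24 < 30 → Trade Permit not required.
[R8] revenue $1,475,000 < $1,625,000; operates a retail storefront → Regulatory Registration not required.
[R9] operates a retail storefront → Trade License required.
[R10] operates a retail storefront → Retail Sales Certificate required.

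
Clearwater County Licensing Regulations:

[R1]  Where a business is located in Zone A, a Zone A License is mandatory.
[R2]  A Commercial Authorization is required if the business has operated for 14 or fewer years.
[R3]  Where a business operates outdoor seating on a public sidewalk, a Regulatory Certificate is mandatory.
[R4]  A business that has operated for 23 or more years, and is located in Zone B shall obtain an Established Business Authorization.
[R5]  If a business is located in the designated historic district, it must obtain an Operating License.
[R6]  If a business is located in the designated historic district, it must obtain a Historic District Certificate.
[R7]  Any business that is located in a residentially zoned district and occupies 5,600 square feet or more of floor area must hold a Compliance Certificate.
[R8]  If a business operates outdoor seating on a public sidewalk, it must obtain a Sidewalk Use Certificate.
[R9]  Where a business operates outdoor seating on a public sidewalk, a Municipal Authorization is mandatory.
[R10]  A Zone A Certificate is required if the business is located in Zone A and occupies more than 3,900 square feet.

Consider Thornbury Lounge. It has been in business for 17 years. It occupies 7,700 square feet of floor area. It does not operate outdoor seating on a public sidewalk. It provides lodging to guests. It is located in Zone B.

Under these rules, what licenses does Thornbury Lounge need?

[R1] is located in Zone B (not: is located in Zone A) → Zone A License not required.
[R2] years in business 17 > 14 → Commercial Authorization not required.
[R3] does not operate outdoor seating on a public sidewalk → Regulatory Certificate not required.
[R4] years in business 17 < 23; is located in Zone B → Established Business Authorization not required.
[R5] is located in Zone B (not: is located in the designated historic district) → Operating License not required.
[R6] is located in Zone B (not: is located in the designated historic district) → Historic District Certificate not required.
[R7] is located in Zone B (not: is located in a residentially zoned district); floor area 7,700 square feet ≥ 5,600 square feet → Compliance Certificate not required.
[R8] does not operate outdoor seating on a public sidewalk → Sidewalk Use Certificate not required.
[R9] does not operate outdoor seating on a public sidewalk → Municipal Authorization not required.
[R10] is located in Zone B (not: is located in Zone A); floor area 7,700 square feet > 3,900 square feet → Zone A Certificate not required.

None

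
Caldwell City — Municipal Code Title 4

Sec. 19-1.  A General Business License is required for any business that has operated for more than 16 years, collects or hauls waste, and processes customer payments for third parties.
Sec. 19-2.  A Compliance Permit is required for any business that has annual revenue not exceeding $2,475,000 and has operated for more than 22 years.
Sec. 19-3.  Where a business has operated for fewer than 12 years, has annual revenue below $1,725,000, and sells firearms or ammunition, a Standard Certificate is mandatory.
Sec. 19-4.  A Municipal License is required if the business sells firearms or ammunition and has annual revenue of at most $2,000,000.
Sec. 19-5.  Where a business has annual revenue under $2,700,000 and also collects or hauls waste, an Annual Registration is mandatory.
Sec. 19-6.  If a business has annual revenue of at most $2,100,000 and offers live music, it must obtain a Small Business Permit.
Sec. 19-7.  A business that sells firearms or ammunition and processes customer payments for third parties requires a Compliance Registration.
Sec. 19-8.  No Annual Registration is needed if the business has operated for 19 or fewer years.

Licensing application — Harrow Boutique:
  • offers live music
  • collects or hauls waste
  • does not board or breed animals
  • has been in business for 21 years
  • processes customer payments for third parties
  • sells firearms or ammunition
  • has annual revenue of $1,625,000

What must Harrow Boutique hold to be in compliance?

Annual Registration, Compliance Registration, General Business License, Municipal License, Small Business Permit

Sec. 19-1. years in business 21 > 16; collects or hauls waste; processes customer payments for third parties → General Business License required.
Sec. 19-2. revenue $1,625,000 ≤ $2,475,000; years in business 21 ≤ 22 → Compliance Permit not required.
Sec. 19-3. years in business 21 ≥ 12; revenue $1,625,000 < $1,725,000; sells firearms or ammunition → Standard Certificate not required.
Sec. 19-4. sells firearms or ammunition; revenue $1,625,000 ≤ $2,000,000 → Municipal License required.
Sec. 19-5. revenue $1,625,000 < $2,700,000; collects or hauls waste → Annual Registration required.
Sec. 19-6. revenue $1,625,000 ≤ $2,100,000; offers live music → Small Business Permit required.
Sec. 19-7. sells firearms or ammunition; processes customer payments for third parties → Compliance Registration required.
Sec. 19-8. years in business 21 > 19 → Annual Registration exemption does not apply.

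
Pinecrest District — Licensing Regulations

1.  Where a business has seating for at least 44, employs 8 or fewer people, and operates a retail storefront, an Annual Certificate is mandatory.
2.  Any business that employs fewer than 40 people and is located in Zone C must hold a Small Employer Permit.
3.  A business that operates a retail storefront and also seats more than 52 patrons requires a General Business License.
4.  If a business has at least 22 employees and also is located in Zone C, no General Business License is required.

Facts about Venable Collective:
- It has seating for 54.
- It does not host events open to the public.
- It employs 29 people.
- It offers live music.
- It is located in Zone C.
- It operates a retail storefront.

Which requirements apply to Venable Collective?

1. seating 54 ≥ 44; employees 29 > 8; operates a retail storefront → Annual Certificate not required.
2. employees 29 < 40; is located in Zone C → Small Employer Permit required.
3. operates a retail storefront; seating 54 > 52 → General Business License required.
4. employees 29 ≥ 22; is located in Zone C → exempt from General Business License.

Small Employer Permit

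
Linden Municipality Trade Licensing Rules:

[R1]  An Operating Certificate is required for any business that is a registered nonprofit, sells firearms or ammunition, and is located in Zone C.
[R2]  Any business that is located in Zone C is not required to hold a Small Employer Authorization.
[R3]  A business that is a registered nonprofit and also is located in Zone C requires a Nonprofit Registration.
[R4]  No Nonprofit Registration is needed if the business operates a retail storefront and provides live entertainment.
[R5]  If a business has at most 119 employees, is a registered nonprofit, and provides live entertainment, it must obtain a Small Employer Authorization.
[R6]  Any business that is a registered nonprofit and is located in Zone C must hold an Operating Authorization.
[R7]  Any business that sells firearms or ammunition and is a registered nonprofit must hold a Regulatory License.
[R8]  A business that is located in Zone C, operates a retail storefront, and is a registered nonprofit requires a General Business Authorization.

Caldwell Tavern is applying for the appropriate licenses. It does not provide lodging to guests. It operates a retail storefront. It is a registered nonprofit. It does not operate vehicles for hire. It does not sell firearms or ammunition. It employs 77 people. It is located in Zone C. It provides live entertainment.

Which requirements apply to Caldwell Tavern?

[R1] is a registered nonprofit; does not sell firearms or ammunition; is located in Zone C → Operating Certificate not required.
[R2] is located in Zone C → exempt from Small Employer Authorization.
[R3] is a registered nonprofit; is located in Zone C → Nonprofit Registration required.
[R4] operates a retail storefront; provides live entertainment → exempt from Nonprofit Registration.
[R5] employees 77 ≤ 119; is a registered nonprofit; provides live entertainment → Small Employer Authorization required.
[R6] is a registered nonprofit; is located in Zone C → Operating Authorization required.
[R7] does not sell firearms or ammunition; is a registered nonprofit → Regulatory License not required.
[R8] is located in Zone C; operates a retail storefront; is a registered nonprofit → General Business Authorization required.

General Business Authorization, Operating Authorization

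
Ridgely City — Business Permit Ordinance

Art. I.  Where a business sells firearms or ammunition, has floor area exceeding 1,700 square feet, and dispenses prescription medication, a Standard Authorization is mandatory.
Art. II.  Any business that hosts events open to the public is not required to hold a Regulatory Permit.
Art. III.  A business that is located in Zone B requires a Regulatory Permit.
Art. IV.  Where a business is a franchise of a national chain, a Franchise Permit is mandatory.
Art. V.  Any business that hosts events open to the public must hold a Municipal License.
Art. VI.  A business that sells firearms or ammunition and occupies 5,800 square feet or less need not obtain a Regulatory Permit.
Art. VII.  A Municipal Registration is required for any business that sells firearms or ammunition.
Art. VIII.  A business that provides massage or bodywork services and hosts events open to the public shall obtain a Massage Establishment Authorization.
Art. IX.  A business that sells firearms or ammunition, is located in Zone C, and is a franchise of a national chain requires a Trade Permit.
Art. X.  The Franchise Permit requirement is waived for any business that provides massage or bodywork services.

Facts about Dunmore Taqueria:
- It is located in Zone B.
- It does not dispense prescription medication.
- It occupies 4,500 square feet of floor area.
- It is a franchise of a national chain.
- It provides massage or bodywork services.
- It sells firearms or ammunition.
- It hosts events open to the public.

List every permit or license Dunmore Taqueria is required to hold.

Massage Establishment Authorization, Municipal License, Municipal Registration

Art. I. sells firearms or ammunition; floor area 4,500 square feet > 1,700 square feet; does not dispense prescription medication → Standard Authorization not required.
Art. II. hosts events open to the public → exempt from Regulatory Permit.
Art. III. is located in Zone B → Regulatory Permit required.
Art. IV. is a franchise of a national chain → Franchise Permit required.
Art. V. hosts events open to the public → Municipal License required.
Art. VI. sells firearms or ammunition; floor area 4,500 square feet ≤ 5,800 square feet → exempt from Regulatory Permit.
Art. VII. sells firearms or ammunition → Municipal Registration required.
Art. VIII. provides massage or bodywork services; hosts events open to the public → Massage Establishment Authorization required.
Art. IX. sells firearms or ammunition; is located in Zone B (not: is located in Zone C); is a franchise of a national chain → Trade Permit not required.
Art. X. provides massage or bodywork services → exempt from Franchise Permit.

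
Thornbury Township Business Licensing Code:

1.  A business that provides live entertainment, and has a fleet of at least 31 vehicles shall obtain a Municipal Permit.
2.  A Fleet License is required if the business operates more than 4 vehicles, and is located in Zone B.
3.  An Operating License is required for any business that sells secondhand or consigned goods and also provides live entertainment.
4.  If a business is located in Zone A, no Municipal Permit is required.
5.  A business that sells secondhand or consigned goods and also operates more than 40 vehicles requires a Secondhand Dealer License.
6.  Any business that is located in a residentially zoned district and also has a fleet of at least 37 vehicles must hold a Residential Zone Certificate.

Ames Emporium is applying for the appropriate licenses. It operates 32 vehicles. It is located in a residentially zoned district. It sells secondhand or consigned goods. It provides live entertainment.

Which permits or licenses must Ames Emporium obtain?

1. provides live entertainment; vehicles 32 ≥ 31 → Municipal Permit required.
2. vehicles 32 > 4; is located in a residentially zoned district (not: is located in Zone B) → Fleet License not required.
3. sells secondhand or consigned goods; provides live entertainment → Operating License required.
4. is located in a residentially zoned district (not: is located in Zone A) → Municipal Permit exemption does not apply.
5. sells secondhand or consigned goods; vehicles 32 ≤ 40 → Secondhand Dealer License not required.
6. is located in a residentially zoned district; vehicles 32 < 37 → Residential Zone Certificate not required.

Municipal Permit, Operating License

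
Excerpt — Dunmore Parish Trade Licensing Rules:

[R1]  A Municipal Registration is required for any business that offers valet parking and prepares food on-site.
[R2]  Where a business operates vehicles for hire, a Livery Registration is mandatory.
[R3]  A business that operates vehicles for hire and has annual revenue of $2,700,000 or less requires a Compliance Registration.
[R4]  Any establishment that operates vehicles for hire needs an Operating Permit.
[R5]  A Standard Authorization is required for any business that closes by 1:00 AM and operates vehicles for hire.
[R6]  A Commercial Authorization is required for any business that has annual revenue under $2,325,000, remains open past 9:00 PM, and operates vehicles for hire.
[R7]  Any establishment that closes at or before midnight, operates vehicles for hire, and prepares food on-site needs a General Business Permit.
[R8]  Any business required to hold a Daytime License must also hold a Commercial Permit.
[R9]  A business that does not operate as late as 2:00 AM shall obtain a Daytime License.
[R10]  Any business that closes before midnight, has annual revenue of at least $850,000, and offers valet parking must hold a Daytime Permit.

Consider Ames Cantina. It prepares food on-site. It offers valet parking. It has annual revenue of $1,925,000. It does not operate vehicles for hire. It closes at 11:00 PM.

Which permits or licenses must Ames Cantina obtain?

Commercial Permit, Daytime License, Daytime Permit, Municipal Registration

[R1] offers valet parking; prepares food on-site → Municipal Registration required.
[R2] does not operate vehicles for hire → Livery Registration not required.
[R3] does not operate vehicles for hire; revenue $1,925,000 ≤ $2,700,000 → Compliance Registration not required.
[R4] does not operate vehicles for hire → Operating Permit not required.
[R5] closes 11:00 PM, at/before 1:00 AM; does not operate vehicles for hire → Standard Authorization not required.
[R6] revenue $1,925,000 < $2,325,000; closes 11:00 PM, after 9:00 PM; does not operate vehicles for hire → Commercial Authorization not required.
[R7] closes 11:00 PM, at/before midnight; does not operate vehicles for hire; prepares food on-site → General Business Permit not required.
[R8] Daytime License is required → Commercial Permit also required.
[R9] closes 11:00 PM, at/before 2:00 AM → Daytime License required.
[R10] closes 11:00 PM, at/before midnight; revenue $1,925,000 ≥ $850,000; offers valet parking → Daytime Permit required.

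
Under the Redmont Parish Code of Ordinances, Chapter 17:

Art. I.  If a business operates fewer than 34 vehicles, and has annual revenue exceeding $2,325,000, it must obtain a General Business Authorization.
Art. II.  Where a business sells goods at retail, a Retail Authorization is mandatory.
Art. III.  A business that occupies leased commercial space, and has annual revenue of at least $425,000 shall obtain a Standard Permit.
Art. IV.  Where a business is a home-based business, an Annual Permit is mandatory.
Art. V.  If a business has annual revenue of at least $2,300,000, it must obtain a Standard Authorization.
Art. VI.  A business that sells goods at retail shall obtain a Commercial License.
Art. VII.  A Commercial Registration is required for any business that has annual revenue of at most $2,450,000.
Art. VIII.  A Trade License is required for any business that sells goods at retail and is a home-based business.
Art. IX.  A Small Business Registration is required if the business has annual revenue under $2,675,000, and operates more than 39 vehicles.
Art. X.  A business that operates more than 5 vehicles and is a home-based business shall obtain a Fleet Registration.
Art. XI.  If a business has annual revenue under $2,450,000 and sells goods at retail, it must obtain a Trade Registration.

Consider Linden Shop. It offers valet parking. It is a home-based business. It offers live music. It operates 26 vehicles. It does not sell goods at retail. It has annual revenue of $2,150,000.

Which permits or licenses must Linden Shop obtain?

Art. I. vehicles 26 < 34; revenue $2,150,000 ≤ $2,325,000 → General Business Authorization not required.
Art. II. does not sell goods at retail → Retail Authorization not required.
Art. III. is a home-based business (not: occupies leased commercial space); revenue $2,150,000 ≥ $425,000 → Standard Permit not required.
Art. IV. is a home-based business → Annual Permit required.
Art. V. revenue $2,150,000 < $2,300,000 → Standard Authorization not required.
Art. VI. does not sell goods at retail → Commercial License not required.
Art. VII. revenue $2,150,000 ≤ $2,450,000 → Commercial Registration required.
Art. VIII. does not sell goods at retail; is a home-based business → Trade License not required.
Art. IX. revenue $2,150,000 < $2,675,000; vehicles 26 ≤ 39 → Small Business Registration not required.
Art. X. vehicles 26 > 5; is a home-based business → Fleet Registration required.
Art. XI. revenue $2,150,000 < $2,450,000; does not sell goods at retail → Trade Registration not required.

Annual Permit, Commercial Registration, Fleet Registration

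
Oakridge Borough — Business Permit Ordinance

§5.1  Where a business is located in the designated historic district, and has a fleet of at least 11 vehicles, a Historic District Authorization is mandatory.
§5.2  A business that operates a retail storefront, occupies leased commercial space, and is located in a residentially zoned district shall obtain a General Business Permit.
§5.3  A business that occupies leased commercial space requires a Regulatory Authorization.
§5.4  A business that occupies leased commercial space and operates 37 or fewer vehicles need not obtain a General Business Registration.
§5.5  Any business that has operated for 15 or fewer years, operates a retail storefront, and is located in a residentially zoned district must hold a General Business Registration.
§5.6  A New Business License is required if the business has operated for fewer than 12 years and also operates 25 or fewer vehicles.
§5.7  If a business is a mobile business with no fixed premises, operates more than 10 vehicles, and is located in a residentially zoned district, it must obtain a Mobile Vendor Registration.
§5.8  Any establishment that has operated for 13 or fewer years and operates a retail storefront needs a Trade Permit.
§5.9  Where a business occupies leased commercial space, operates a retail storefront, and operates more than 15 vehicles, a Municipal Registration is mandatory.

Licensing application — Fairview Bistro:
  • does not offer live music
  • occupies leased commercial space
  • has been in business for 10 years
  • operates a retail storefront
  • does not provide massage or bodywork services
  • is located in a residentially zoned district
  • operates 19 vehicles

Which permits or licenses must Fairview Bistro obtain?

General Business Permit, Municipal Registration, New Business License, Regulatory Authorization, Trade Permit

§5.1 is located in a residentially zoned district (not: is located in the designated historic district); vehicles 19 ≥ 11 → Historic District Authorization not required.
§5.2 operates a retail storefront; occupies leased commercial space; is located in a residentially zoned district → General Business Permit required.
§5.3 occupies leased commercial space → Regulatory Authorization required.
§5.4 occupies leased commercial space; vehicles 19 ≤ 37 → exempt from General Business Registration.
§5.5 years in business 10 ≤ 15; operates a retail storefront; is located in a residentially zoned district → General Business Registration required.
§5.6 years in business 10 < 12; vehicles 19 ≤ 25 → New Business License required.
§5.7 occupies leased commercial space (not: is a mobile business with no fixed premises); vehicles 19 > 10; is located in a residentially zoned district → Mobile Vendor Registration not required.
§5.8 years in business 10 ≤ 13; operates a retail storefront → Trade Permit required.
§5.9 occupies leased commercial space; operates a retail storefront; vehicles 19 > 15 → Municipal Registration required.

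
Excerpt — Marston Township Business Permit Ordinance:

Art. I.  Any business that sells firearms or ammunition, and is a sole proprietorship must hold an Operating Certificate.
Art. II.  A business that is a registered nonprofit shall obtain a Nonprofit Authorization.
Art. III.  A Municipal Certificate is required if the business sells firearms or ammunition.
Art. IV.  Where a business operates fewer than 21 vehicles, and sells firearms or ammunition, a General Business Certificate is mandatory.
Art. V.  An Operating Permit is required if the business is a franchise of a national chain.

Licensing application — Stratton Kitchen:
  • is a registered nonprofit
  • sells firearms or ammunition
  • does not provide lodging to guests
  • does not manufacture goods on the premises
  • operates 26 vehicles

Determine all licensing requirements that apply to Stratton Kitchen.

Art. I. sells firearms or ammunition; is a registered nonprofit (not: is a sole proprietorship) → Operating Certificate not required.
Art. II. is a registered nonprofit → Nonprofit Authorization required.
Art. III. sells firearms or ammunition → Municipal Certificate required.
Art. IV. vehicles 26 ≥ 21; sells firearms or ammunition → General Business Certificate not required.
Art. V. is a registered nonprofit (not: is a franchise of a national chain) → Operating Permit not required.

Municipal Certificate, Nonprofit Authorization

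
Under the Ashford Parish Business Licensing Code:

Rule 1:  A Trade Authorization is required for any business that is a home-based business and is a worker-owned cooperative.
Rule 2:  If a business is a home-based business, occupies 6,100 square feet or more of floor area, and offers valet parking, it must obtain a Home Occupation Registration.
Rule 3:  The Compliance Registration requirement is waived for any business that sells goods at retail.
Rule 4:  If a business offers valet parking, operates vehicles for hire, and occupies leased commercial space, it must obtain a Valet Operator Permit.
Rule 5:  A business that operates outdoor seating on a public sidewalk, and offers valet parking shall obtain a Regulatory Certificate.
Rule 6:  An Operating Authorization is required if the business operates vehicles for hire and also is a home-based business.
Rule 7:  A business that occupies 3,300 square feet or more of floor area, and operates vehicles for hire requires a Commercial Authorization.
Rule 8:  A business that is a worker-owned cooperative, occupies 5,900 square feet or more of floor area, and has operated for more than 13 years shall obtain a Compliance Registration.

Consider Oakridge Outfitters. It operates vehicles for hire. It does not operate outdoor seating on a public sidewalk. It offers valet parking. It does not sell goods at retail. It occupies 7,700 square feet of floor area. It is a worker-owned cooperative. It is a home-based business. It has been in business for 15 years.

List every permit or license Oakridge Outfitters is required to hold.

Rule 1: is a home-based business; is a worker-owned cooperative → Trade Authorization required.
Rule 2: is a home-based business; floor area 7,700 square feet ≥ 6,100 square feet; offers valet parking → Home Occupation Registration required.
Rule 3: does not sell goods at retail → Compliance Registration exemption does not apply.
Rule 4: offers valet parking; operates vehicles for hire; is a home-based business (not: occupies leased commercial space) → Valet Operator Permit not required.
Rule 5: does not operate outdoor seating on a public sidewalk; offers valet parking → Regulatory Certificate not required.
Rule 6: operates vehicles for hire; is a home-based business → Operating Authorization required.
Rule 7: floor area 7,700 square feet ≥ 3,300 square feet; operates vehicles for hire → Commercial Authorization required.
Rule 8: is a worker-owned cooperative; floor area 7,700 square feet ≥ 5,900 square feet; years in business 15 > 13 → Compliance Registration required.

Commercial Authorization, Compliance Registration, Home Occupation Registration, Operating Authorization, Trade Authorization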